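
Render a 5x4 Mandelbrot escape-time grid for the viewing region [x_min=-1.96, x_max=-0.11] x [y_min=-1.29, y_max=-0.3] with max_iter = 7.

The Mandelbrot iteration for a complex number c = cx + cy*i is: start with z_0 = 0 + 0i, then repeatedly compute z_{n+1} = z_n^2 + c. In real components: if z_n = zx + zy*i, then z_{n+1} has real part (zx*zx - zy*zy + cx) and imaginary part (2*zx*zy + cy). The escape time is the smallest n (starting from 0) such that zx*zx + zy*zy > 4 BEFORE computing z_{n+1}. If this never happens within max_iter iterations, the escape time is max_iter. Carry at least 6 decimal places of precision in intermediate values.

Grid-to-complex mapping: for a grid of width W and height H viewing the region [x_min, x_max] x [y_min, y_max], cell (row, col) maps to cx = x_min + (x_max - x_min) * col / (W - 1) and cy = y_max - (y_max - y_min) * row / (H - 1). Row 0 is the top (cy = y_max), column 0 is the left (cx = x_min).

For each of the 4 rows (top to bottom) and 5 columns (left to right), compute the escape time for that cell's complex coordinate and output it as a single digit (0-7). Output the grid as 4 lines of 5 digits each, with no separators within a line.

Answer: 35777
13477
13347
12232

Derivation:
(row=0, col=0): c = -1.9600 + -0.3000i → escape time 3
(row=0, col=1): c = -1.4975 + -0.3000i → escape time 5
(row=0, col=2): c = -1.0350 + -0.3000i → escape time 7
(row=0, col=3): c = -0.5725 + -0.3000i → escape time 7
(row=0, col=4): c = -0.1100 + -0.3000i → escape time 7
(row=1, col=0): c = -1.9600 + -0.6300i → escape time 1
(row=1, col=1): c = -1.4975 + -0.6300i → escape time 3
(row=1, col=2): c = -1.0350 + -0.6300i → escape time 4
(row=1, col=3): c = -0.5725 + -0.6300i → escape time 7
(row=1, col=4): c = -0.1100 + -0.6300i → escape time 7
(row=2, col=0): c = -1.9600 + -0.9600i → escape time 1
(row=2, col=1): c = -1.4975 + -0.9600i → escape time 3
(row=2, col=2): c = -1.0350 + -0.9600i → escape time 3
(row=2, col=3): c = -0.5725 + -0.9600i → escape time 4
(row=2, col=4): c = -0.1100 + -0.9600i → escape time 7
(row=3, col=0): c = -1.9600 + -1.2900i → escape time 1
(row=3, col=1): c = -1.4975 + -1.2900i → escape time 2
(row=3, col=2): c = -1.0350 + -1.2900i → escape time 2
(row=3, col=3): c = -0.5725 + -1.2900i → escape time 3
(row=3, col=4): c = -0.1100 + -1.2900i → escape time 2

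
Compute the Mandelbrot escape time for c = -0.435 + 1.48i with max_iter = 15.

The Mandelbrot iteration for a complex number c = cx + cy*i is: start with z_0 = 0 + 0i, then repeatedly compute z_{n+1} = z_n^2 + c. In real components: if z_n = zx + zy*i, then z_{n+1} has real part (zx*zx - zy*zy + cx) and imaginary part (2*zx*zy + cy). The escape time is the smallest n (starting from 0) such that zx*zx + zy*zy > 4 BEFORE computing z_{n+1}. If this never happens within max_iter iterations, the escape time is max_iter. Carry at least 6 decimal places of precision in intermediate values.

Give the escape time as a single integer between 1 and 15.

z_0 = 0 + 0i, c = -0.4350 + 1.4800i
Iter 1: z = -0.4350 + 1.4800i, |z|^2 = 2.3796
Iter 2: z = -2.4362 + 0.1924i, |z|^2 = 5.9720
Escaped at iteration 2

Answer: 2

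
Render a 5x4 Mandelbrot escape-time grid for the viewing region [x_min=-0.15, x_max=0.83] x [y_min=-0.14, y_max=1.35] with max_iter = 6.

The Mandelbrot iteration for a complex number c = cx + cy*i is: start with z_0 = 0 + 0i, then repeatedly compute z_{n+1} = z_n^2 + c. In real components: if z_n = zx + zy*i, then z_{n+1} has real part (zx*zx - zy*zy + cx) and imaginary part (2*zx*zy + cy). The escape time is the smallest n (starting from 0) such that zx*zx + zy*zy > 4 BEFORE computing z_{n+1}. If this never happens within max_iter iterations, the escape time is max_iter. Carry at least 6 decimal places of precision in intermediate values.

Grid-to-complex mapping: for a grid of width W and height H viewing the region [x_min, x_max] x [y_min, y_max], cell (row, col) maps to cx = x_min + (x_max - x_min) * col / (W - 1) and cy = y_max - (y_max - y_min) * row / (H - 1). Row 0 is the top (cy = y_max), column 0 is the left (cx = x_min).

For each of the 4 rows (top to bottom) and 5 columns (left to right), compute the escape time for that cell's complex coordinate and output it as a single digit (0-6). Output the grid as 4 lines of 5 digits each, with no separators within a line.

(row=0, col=0): c = -0.1500 + 1.3500i → escape time 2
(row=0, col=1): c = 0.0950 + 1.3500i → escape time 2
(row=0, col=2): c = 0.3400 + 1.3500i → escape time 2
(row=0, col=3): c = 0.5850 + 1.3500i → escape time 2
(row=0, col=4): c = 0.8300 + 1.3500i → escape time 2
(row=1, col=0): c = -0.1500 + 0.8533i → escape time 6
(row=1, col=1): c = 0.0950 + 0.8533i → escape time 5
(row=1, col=2): c = 0.3400 + 0.8533i → escape time 4
(row=1, col=3): c = 0.5850 + 0.8533i → escape time 3
(row=1, col=4): c = 0.8300 + 0.8533i → escape time 2
(row=2, col=0): c = -0.1500 + 0.3567i → escape time 6
(row=2, col=1): c = 0.0950 + 0.3567i → escape time 6
(row=2, col=2): c = 0.3400 + 0.3567i → escape time 6
(row=2, col=3): c = 0.5850 + 0.3567i → escape time 4
(row=2, col=4): c = 0.8300 + 0.3567i → escape time 3
(row=3, col=0): c = -0.1500 + -0.1400i → escape time 6
(row=3, col=1): c = 0.0950 + -0.1400i → escape time 6
(row=3, col=2): c = 0.3400 + -0.1400i → escape time 6
(row=3, col=3): c = 0.5850 + -0.1400i → escape time 4
(row=3, col=4): c = 0.8300 + -0.1400i → escape time 3

Answer: 22222
65432
66643
66643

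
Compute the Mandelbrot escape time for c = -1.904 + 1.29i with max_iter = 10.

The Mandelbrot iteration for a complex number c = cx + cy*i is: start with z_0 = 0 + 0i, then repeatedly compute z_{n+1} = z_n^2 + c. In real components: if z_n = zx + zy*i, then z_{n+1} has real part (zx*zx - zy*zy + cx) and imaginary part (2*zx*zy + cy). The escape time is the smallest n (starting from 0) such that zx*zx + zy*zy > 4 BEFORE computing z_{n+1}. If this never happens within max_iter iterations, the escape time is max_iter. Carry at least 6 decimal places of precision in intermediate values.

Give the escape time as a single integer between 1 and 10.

z_0 = 0 + 0i, c = -1.9040 + 1.2900i
Iter 1: z = -1.9040 + 1.2900i, |z|^2 = 5.2893
Escaped at iteration 1

Answer: 1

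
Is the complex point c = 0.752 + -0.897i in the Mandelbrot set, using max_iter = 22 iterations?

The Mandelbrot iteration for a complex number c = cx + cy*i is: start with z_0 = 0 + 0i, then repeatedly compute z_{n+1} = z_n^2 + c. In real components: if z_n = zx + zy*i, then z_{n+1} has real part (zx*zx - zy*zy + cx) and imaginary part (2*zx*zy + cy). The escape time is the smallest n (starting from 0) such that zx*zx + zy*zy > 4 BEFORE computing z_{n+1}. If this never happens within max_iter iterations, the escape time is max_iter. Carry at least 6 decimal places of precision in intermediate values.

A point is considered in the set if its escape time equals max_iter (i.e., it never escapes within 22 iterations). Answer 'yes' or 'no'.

z_0 = 0 + 0i, c = 0.7520 + -0.8970i
Iter 1: z = 0.7520 + -0.8970i, |z|^2 = 1.3701
Iter 2: z = 0.5129 + -2.2461i, |z|^2 = 5.3080
Escaped at iteration 2

Answer: no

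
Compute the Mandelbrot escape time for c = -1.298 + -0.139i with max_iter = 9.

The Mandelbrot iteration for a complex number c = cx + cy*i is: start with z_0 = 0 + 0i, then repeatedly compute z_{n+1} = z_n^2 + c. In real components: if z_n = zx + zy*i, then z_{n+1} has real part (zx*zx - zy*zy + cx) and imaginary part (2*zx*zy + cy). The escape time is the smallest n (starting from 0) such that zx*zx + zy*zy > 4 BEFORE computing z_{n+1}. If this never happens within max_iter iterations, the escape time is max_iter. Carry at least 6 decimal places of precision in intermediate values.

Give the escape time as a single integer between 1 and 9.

z_0 = 0 + 0i, c = -1.2980 + -0.1390i
Iter 1: z = -1.2980 + -0.1390i, |z|^2 = 1.7041
Iter 2: z = 0.3675 + 0.2218i, |z|^2 = 0.1843
Iter 3: z = -1.2122 + 0.0240i, |z|^2 = 1.4699
Iter 4: z = 0.1708 + -0.1973i, |z|^2 = 0.0681
Iter 5: z = -1.3078 + -0.2064i, |z|^2 = 1.7528
Iter 6: z = 0.3696 + 0.4008i, |z|^2 = 0.2973
Iter 7: z = -1.3220 + 0.1573i, |z|^2 = 1.7725
Iter 8: z = 0.4250 + -0.5550i, |z|^2 = 0.4886

Answer: 9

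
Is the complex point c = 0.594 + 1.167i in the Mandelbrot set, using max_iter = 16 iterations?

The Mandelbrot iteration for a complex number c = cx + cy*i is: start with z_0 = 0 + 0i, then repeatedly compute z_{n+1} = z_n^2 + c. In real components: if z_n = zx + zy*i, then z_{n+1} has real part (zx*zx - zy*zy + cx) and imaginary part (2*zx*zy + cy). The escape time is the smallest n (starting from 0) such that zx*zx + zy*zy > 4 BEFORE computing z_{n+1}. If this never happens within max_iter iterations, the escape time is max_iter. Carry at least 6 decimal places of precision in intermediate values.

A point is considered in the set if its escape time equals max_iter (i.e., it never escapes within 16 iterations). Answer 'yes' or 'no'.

z_0 = 0 + 0i, c = 0.5940 + 1.1670i
Iter 1: z = 0.5940 + 1.1670i, |z|^2 = 1.7147
Iter 2: z = -0.4151 + 2.5534i, |z|^2 = 6.6921
Escaped at iteration 2

Answer: no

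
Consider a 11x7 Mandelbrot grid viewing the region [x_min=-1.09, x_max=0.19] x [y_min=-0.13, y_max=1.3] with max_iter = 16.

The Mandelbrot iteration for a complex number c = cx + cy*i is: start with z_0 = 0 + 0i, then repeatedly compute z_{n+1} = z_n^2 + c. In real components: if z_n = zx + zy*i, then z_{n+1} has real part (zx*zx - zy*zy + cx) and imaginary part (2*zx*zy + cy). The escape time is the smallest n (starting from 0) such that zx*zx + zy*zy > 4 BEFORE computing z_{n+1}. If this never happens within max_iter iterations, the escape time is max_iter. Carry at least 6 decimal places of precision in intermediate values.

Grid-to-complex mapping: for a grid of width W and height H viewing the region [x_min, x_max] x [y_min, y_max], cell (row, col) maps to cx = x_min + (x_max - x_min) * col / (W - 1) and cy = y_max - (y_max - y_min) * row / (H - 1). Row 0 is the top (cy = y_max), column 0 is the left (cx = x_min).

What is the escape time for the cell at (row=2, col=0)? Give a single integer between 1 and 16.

z_0 = 0 + 0i, c = -1.0900 + 0.8233i
Iter 1: z = -1.0900 + 0.8233i, |z|^2 = 1.8660
Iter 2: z = -0.5798 + -0.9715i, |z|^2 = 1.2800
Iter 3: z = -1.6977 + 1.9499i, |z|^2 = 6.6843
Escaped at iteration 3

Answer: 3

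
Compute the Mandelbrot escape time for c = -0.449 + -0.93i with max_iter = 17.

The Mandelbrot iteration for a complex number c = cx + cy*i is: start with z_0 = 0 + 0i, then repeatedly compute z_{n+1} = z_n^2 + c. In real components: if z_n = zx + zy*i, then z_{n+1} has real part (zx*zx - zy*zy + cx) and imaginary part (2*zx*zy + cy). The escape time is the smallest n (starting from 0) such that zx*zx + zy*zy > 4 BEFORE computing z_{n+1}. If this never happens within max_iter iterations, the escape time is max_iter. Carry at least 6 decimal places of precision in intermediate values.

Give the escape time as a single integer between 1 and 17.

z_0 = 0 + 0i, c = -0.4490 + -0.9300i
Iter 1: z = -0.4490 + -0.9300i, |z|^2 = 1.0665
Iter 2: z = -1.1123 + -0.0949i, |z|^2 = 1.2462
Iter 3: z = 0.7792 + -0.7190i, |z|^2 = 1.1241
Iter 4: z = -0.3588 + -2.0505i, |z|^2 = 4.3331
Escaped at iteration 4

Answer: 4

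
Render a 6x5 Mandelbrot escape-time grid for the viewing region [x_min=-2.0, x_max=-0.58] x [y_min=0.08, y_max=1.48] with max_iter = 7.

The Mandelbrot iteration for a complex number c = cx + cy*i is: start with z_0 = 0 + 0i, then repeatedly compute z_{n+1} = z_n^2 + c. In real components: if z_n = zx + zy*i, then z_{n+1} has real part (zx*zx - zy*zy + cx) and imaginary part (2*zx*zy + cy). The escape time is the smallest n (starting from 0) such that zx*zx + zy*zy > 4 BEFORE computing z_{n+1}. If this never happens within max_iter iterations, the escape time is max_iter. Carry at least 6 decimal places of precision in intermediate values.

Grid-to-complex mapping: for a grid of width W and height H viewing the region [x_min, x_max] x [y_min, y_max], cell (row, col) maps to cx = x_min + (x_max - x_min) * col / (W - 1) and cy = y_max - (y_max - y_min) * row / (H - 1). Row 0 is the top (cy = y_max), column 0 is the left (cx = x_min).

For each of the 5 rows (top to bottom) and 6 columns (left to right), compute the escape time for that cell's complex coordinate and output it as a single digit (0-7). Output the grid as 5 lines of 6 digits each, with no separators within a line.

(row=0, col=0): c = -2.0000 + 1.4800i → escape time 1
(row=0, col=1): c = -1.7160 + 1.4800i → escape time 1
(row=0, col=2): c = -1.4320 + 1.4800i → escape time 1
(row=0, col=3): c = -1.1480 + 1.4800i → escape time 2
(row=0, col=4): c = -0.8640 + 1.4800i → escape time 2
(row=0, col=5): c = -0.5800 + 1.4800i → escape time 2
(row=1, col=0): c = -2.0000 + 1.1300i → escape time 1
(row=1, col=1): c = -1.7160 + 1.1300i → escape time 1
(row=1, col=2): c = -1.4320 + 1.1300i → escape time 2
(row=1, col=3): c = -1.1480 + 1.1300i → escape time 3
(row=1, col=4): c = -0.8640 + 1.1300i → escape time 3
(row=1, col=5): c = -0.5800 + 1.1300i → escape time 3
(row=2, col=0): c = -2.0000 + 0.7800i → escape time 1
(row=2, col=1): c = -1.7160 + 0.7800i → escape time 3
(row=2, col=2): c = -1.4320 + 0.7800i → escape time 3
(row=2, col=3): c = -1.1480 + 0.7800i → escape time 3
(row=2, col=4): c = -0.8640 + 0.7800i → escape time 4
(row=2, col=5): c = -0.5800 + 0.7800i → escape time 5
(row=3, col=0): c = -2.0000 + 0.4300i → escape time 1
(row=3, col=1): c = -1.7160 + 0.4300i → escape time 3
(row=3, col=2): c = -1.4320 + 0.4300i → escape time 4
(row=3, col=3): c = -1.1480 + 0.4300i → escape time 6
(row=3, col=4): c = -0.8640 + 0.4300i → escape time 6
(row=3, col=5): c = -0.5800 + 0.4300i → escape time 7
(row=4, col=0): c = -2.0000 + 0.0800i → escape time 1
(row=4, col=1): c = -1.7160 + 0.0800i → escape time 6
(row=4, col=2): c = -1.4320 + 0.0800i → escape time 7
(row=4, col=3): c = -1.1480 + 0.0800i → escape time 7
(row=4, col=4): c = -0.8640 + 0.0800i → escape time 7
(row=4, col=5): c = -0.5800 + 0.0800i → escape time 7

Answer: 111222
112333
133345
134667
167777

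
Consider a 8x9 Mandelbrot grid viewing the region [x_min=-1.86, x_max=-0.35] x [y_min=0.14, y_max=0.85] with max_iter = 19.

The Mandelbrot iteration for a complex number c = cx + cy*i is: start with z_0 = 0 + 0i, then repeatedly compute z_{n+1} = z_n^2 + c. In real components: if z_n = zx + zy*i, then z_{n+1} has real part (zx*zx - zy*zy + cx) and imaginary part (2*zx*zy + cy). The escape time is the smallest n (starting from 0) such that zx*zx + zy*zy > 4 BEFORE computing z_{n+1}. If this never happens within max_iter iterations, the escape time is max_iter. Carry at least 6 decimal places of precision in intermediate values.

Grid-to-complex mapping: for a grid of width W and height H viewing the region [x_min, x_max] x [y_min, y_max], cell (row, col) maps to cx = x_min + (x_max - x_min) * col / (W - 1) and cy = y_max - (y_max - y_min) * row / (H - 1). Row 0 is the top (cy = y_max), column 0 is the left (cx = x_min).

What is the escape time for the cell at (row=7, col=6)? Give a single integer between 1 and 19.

Answer: 19

Derivation:
z_0 = 0 + 0i, c = -0.5657 + 0.2288i
Iter 1: z = -0.5657 + 0.2288i, |z|^2 = 0.3724
Iter 2: z = -0.2980 + -0.0301i, |z|^2 = 0.0897
Iter 3: z = -0.4778 + 0.2467i, |z|^2 = 0.2891
Iter 4: z = -0.3983 + -0.0070i, |z|^2 = 0.1587
Iter 5: z = -0.4072 + 0.2343i, |z|^2 = 0.2207
Iter 6: z = -0.4548 + 0.0380i, |z|^2 = 0.2083
Iter 7: z = -0.3603 + 0.1942i, |z|^2 = 0.1675
Iter 8: z = -0.4736 + 0.0888i, |z|^2 = 0.2322
Iter 9: z = -0.3493 + 0.1446i, |z|^2 = 0.1429
Iter 10: z = -0.4646 + 0.1277i, |z|^2 = 0.2322
Iter 11: z = -0.3661 + 0.1101i, |z|^2 = 0.1462
Iter 12: z = -0.4438 + 0.1482i, |z|^2 = 0.2189
Iter 13: z = -0.3907 + 0.0973i, |z|^2 = 0.1621
Iter 14: z = -0.4225 + 0.1528i, |z|^2 = 0.2018
Iter 15: z = -0.4105 + 0.0997i, |z|^2 = 0.1785
Iter 16: z = -0.4071 + 0.1469i, |z|^2 = 0.1873
Iter 17: z = -0.4216 + 0.1091i, |z|^2 = 0.1896
Iter 18: z = -0.3999 + 0.1367i, |z|^2 = 0.1786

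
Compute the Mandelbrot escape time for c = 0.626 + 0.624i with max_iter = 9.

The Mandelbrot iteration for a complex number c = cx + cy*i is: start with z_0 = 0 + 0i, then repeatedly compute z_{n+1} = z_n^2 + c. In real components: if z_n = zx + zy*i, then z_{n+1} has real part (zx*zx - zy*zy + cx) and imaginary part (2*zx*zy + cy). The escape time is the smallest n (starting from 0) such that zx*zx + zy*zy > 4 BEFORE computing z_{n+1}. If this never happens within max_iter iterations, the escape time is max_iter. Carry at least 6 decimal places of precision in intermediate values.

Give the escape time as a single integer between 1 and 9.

Answer: 3

Derivation:
z_0 = 0 + 0i, c = 0.6260 + 0.6240i
Iter 1: z = 0.6260 + 0.6240i, |z|^2 = 0.7813
Iter 2: z = 0.6285 + 1.4052i, |z|^2 = 2.3697
Iter 3: z = -0.9537 + 2.3904i, |z|^2 = 6.6236
Escaped at iteration 3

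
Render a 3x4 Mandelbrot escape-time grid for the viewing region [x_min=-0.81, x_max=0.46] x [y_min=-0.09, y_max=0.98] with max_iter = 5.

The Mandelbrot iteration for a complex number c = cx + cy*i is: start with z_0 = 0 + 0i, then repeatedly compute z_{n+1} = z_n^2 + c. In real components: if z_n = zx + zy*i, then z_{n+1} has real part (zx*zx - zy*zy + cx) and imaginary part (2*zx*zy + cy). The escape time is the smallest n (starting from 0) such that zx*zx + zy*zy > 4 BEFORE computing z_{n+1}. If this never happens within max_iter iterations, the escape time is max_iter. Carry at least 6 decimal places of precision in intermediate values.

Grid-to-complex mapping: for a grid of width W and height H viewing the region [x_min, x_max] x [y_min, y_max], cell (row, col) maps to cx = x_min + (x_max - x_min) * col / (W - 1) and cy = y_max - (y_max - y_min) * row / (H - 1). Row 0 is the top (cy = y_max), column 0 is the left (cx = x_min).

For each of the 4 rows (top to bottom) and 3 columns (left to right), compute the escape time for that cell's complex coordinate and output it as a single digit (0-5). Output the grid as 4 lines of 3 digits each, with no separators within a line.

Answer: 353
555
555
555

Derivation:
(row=0, col=0): c = -0.8100 + 0.9800i → escape time 3
(row=0, col=1): c = -0.1750 + 0.9800i → escape time 5
(row=0, col=2): c = 0.4600 + 0.9800i → escape time 3
(row=1, col=0): c = -0.8100 + 0.6233i → escape time 5
(row=1, col=1): c = -0.1750 + 0.6233i → escape time 5
(row=1, col=2): c = 0.4600 + 0.6233i → escape time 5
(row=2, col=0): c = -0.8100 + 0.2667i → escape time 5
(row=2, col=1): c = -0.1750 + 0.2667i → escape time 5
(row=2, col=2): c = 0.4600 + 0.2667i → escape time 5
(row=3, col=0): c = -0.8100 + -0.0900i → escape time 5
(row=3, col=1): c = -0.1750 + -0.0900i → escape time 5
(row=3, col=2): c = 0.4600 + -0.0900i → escape time 5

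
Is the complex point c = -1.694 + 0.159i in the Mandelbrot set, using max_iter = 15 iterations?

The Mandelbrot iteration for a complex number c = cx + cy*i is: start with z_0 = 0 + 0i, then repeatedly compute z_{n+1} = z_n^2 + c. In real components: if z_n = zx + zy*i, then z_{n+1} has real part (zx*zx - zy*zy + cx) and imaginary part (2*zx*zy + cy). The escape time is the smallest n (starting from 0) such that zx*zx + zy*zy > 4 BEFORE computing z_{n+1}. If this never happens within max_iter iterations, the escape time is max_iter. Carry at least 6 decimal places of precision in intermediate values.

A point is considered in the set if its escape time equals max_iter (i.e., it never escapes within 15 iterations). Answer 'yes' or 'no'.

z_0 = 0 + 0i, c = -1.6940 + 0.1590i
Iter 1: z = -1.6940 + 0.1590i, |z|^2 = 2.8949
Iter 2: z = 1.1504 + -0.3797i, |z|^2 = 1.4675
Iter 3: z = -0.5148 + -0.7146i, |z|^2 = 0.7757
Iter 4: z = -1.9395 + 0.8948i, |z|^2 = 4.5624
Escaped at iteration 4

Answer: no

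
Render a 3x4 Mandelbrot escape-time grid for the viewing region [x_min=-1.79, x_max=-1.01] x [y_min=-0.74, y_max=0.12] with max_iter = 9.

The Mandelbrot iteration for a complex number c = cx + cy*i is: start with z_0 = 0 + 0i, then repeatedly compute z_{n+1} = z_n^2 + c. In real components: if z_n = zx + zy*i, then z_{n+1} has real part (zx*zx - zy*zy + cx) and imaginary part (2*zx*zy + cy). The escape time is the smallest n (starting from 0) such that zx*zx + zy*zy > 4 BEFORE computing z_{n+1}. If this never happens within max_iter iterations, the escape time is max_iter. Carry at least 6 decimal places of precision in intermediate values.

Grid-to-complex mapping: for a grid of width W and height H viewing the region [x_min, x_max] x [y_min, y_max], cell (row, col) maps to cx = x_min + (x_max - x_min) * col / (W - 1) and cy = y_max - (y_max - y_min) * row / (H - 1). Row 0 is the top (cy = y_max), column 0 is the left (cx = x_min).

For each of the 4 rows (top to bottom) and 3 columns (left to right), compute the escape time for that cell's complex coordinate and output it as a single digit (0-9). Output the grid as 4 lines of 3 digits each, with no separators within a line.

(row=0, col=0): c = -1.7900 + 0.1200i → escape time 4
(row=0, col=1): c = -1.4000 + 0.1200i → escape time 9
(row=0, col=2): c = -1.0100 + 0.1200i → escape time 9
(row=1, col=0): c = -1.7900 + -0.1667i → escape time 4
(row=1, col=1): c = -1.4000 + -0.1667i → escape time 8
(row=1, col=2): c = -1.0100 + -0.1667i → escape time 9
(row=2, col=0): c = -1.7900 + -0.4533i → escape time 3
(row=2, col=1): c = -1.4000 + -0.4533i → escape time 4
(row=2, col=2): c = -1.0100 + -0.4533i → escape time 5
(row=3, col=0): c = -1.7900 + -0.7400i → escape time 2
(row=3, col=1): c = -1.4000 + -0.7400i → escape time 3
(row=3, col=2): c = -1.0100 + -0.7400i → escape time 3

Answer: 499
489
345
233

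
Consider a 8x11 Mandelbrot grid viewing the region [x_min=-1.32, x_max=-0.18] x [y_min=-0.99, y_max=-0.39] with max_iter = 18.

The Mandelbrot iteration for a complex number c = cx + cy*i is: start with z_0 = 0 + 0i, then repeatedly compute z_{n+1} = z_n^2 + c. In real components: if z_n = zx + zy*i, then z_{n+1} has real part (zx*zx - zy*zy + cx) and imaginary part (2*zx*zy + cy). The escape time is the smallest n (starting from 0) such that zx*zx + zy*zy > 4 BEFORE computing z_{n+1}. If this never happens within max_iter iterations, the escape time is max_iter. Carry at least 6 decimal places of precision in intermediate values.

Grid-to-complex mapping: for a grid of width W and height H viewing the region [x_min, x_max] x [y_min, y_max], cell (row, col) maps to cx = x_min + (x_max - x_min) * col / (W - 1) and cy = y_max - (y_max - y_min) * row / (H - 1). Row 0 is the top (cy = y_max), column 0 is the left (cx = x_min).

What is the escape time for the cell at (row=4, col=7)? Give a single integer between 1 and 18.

Answer: 18

Derivation:
z_0 = 0 + 0i, c = -0.1800 + -0.6300i
Iter 1: z = -0.1800 + -0.6300i, |z|^2 = 0.4293
Iter 2: z = -0.5445 + -0.4032i, |z|^2 = 0.4591
Iter 3: z = -0.0461 + -0.1909i, |z|^2 = 0.0386
Iter 4: z = -0.2143 + -0.6124i, |z|^2 = 0.4210
Iter 5: z = -0.5091 + -0.3675i, |z|^2 = 0.3942
Iter 6: z = -0.0559 + -0.2558i, |z|^2 = 0.0686
Iter 7: z = -0.2423 + -0.6014i, |z|^2 = 0.4204
Iter 8: z = -0.4830 + -0.3385i, |z|^2 = 0.3479
Iter 9: z = -0.0613 + -0.3030i, |z|^2 = 0.0956
Iter 10: z = -0.2680 + -0.5928i, |z|^2 = 0.4233
Iter 11: z = -0.4596 + -0.3122i, |z|^2 = 0.3087
Iter 12: z = -0.0662 + -0.3430i, |z|^2 = 0.1221
Iter 13: z = -0.2933 + -0.5846i, |z|^2 = 0.4277
Iter 14: z = -0.4357 + -0.2871i, |z|^2 = 0.2723
Iter 15: z = -0.0726 + -0.3798i, |z|^2 = 0.1495
Iter 16: z = -0.3190 + -0.5749i, |z|^2 = 0.4322
Iter 17: z = -0.4087 + -0.2633i, |z|^2 = 0.2363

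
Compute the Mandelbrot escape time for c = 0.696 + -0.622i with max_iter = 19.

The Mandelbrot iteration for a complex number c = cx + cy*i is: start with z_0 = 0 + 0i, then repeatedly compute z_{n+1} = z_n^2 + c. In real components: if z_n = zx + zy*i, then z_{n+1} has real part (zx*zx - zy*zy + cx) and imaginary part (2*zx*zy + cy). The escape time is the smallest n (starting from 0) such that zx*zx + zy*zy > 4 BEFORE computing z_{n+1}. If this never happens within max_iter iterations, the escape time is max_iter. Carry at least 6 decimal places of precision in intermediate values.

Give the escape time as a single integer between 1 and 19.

Answer: 3

Derivation:
z_0 = 0 + 0i, c = 0.6960 + -0.6220i
Iter 1: z = 0.6960 + -0.6220i, |z|^2 = 0.8713
Iter 2: z = 0.7935 + -1.4878i, |z|^2 = 2.8433
Iter 3: z = -0.8879 + -2.9833i, |z|^2 = 9.6883
Escaped at iteration 3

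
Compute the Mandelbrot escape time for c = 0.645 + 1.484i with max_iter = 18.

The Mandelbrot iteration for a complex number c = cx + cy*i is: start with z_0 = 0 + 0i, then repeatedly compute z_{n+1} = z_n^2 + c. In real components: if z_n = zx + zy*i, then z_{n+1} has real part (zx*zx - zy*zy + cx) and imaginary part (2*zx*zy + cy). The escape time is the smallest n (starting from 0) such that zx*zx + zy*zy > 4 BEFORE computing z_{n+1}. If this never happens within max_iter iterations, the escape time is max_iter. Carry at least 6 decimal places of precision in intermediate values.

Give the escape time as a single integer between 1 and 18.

Answer: 2

Derivation:
z_0 = 0 + 0i, c = 0.6450 + 1.4840i
Iter 1: z = 0.6450 + 1.4840i, |z|^2 = 2.6183
Iter 2: z = -1.1412 + 3.3984i, |z|^2 = 12.8513
Escaped at iteration 2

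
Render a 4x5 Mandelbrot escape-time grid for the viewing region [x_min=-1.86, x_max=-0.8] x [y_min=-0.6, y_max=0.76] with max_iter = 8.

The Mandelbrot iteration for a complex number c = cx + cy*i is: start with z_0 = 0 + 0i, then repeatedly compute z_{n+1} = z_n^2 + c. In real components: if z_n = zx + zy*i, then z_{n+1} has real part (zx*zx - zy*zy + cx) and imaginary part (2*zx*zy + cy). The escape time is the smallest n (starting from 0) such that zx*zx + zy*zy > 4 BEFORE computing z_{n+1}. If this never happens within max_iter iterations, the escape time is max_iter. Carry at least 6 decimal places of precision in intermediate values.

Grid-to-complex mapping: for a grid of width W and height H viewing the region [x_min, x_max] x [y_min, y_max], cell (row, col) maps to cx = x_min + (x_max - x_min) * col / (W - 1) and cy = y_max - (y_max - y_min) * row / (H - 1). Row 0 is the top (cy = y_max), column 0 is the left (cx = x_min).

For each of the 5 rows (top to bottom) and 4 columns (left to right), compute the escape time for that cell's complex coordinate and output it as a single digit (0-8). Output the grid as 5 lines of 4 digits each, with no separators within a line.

Answer: 1334
3467
5788
4588
2345

Derivation:
(row=0, col=0): c = -1.8600 + 0.7600i → escape time 1
(row=0, col=1): c = -1.5067 + 0.7600i → escape time 3
(row=0, col=2): c = -1.1533 + 0.7600i → escape time 3
(row=0, col=3): c = -0.8000 + 0.7600i → escape time 4
(row=1, col=0): c = -1.8600 + 0.4200i → escape time 3
(row=1, col=1): c = -1.5067 + 0.4200i → escape time 4
(row=1, col=2): c = -1.1533 + 0.4200i → escape time 6
(row=1, col=3): c = -0.8000 + 0.4200i → escape time 7
(row=2, col=0): c = -1.8600 + 0.0800i → escape time 5
(row=2, col=1): c = -1.5067 + 0.0800i → escape time 7
(row=2, col=2): c = -1.1533 + 0.0800i → escape time 8
(row=2, col=3): c = -0.8000 + 0.0800i → escape time 8
(row=3, col=0): c = -1.8600 + -0.2600i → escape time 4
(row=3, col=1): c = -1.5067 + -0.2600i → escape time 5
(row=3, col=2): c = -1.1533 + -0.2600i → escape time 8
(row=3, col=3): c = -0.8000 + -0.2600i → escape time 8
(row=4, col=0): c = -1.8600 + -0.6000i → escape time 2
(row=4, col=1): c = -1.5067 + -0.6000i → escape time 3
(row=4, col=2): c = -1.1533 + -0.6000i → escape time 4
(row=4, col=3): c = -0.8000 + -0.6000i → escape time 5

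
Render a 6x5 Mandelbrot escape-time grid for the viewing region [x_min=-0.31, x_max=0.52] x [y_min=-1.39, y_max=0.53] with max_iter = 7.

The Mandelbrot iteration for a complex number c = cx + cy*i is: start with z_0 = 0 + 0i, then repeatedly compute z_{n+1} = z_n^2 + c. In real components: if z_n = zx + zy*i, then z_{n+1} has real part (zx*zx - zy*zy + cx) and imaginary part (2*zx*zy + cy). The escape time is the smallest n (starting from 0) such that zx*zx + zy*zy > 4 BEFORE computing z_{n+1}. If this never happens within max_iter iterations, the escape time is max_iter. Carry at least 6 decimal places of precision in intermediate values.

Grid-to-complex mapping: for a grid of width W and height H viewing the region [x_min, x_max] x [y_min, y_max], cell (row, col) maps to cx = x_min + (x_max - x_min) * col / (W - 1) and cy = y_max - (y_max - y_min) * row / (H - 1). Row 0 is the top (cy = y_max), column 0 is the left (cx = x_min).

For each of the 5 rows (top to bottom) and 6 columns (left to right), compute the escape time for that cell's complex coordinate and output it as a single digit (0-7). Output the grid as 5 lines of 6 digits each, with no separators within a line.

Answer: 777774
777775
777775
677443
222222

Derivation:
(row=0, col=0): c = -0.3100 + 0.5300i → escape time 7
(row=0, col=1): c = -0.1440 + 0.5300i → escape time 7
(row=0, col=2): c = 0.0220 + 0.5300i → escape time 7
(row=0, col=3): c = 0.1880 + 0.5300i → escape time 7
(row=0, col=4): c = 0.3540 + 0.5300i → escape time 7
(row=0, col=5): c = 0.5200 + 0.5300i → escape time 4
(row=1, col=0): c = -0.3100 + 0.0500i → escape time 7
(row=1, col=1): c = -0.1440 + 0.0500i → escape time 7
(row=1, col=2): c = 0.0220 + 0.0500i → escape time 7
(row=1, col=3): c = 0.1880 + 0.0500i → escape time 7
(row=1, col=4): c = 0.3540 + 0.0500i → escape time 7
(row=1, col=5): c = 0.5200 + 0.0500i → escape time 5
(row=2, col=0): c = -0.3100 + -0.4300i → escape time 7
(row=2, col=1): c = -0.1440 + -0.4300i → escape time 7
(row=2, col=2): c = 0.0220 + -0.4300i → escape time 7
(row=2, col=3): c = 0.1880 + -0.4300i → escape time 7
(row=2, col=4): c = 0.3540 + -0.4300i → escape time 7
(row=2, col=5): c = 0.5200 + -0.4300i → escape time 5
(row=3, col=0): c = -0.3100 + -0.9100i → escape time 6
(row=3, col=1): c = -0.1440 + -0.9100i → escape time 7
(row=3, col=2): c = 0.0220 + -0.9100i → escape time 7
(row=3, col=3): c = 0.1880 + -0.9100i → escape time 4
(row=3, col=4): c = 0.3540 + -0.9100i → escape time 4
(row=3, col=5): c = 0.5200 + -0.9100i → escape time 3
(row=4, col=0): c = -0.3100 + -1.3900i → escape time 2
(row=4, col=1): c = -0.1440 + -1.3900i → escape time 2
(row=4, col=2): c = 0.0220 + -1.3900i → escape time 2
(row=4, col=3): c = 0.1880 + -1.3900i → escape time 2
(row=4, col=4): c = 0.3540 + -1.3900i → escape time 2
(row=4, col=5): c = 0.5200 + -1.3900i → escape time 2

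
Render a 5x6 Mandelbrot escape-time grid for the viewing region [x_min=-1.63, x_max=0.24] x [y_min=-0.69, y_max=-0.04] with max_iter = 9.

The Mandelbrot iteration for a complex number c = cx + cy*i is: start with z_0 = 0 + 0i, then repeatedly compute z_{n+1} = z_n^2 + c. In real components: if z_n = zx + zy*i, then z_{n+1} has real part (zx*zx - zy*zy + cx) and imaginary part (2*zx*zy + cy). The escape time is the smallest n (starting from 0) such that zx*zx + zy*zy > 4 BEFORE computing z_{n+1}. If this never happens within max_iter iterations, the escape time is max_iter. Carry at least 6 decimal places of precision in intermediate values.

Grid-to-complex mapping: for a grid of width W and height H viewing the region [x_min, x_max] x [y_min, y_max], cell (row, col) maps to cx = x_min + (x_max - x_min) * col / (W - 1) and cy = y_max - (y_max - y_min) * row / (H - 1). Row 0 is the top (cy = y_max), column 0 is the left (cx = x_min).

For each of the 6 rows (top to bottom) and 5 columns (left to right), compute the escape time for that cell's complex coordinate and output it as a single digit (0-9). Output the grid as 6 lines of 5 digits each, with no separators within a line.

(row=0, col=0): c = -1.6300 + -0.0400i → escape time 8
(row=0, col=1): c = -1.1625 + -0.0400i → escape time 9
(row=0, col=2): c = -0.6950 + -0.0400i → escape time 9
(row=0, col=3): c = -0.2275 + -0.0400i → escape time 9
(row=0, col=4): c = 0.2400 + -0.0400i → escape time 9
(row=1, col=0): c = -1.6300 + -0.1700i → escape time 5
(row=1, col=1): c = -1.1625 + -0.1700i → escape time 9
(row=1, col=2): c = -0.6950 + -0.1700i → escape time 9
(row=1, col=3): c = -0.2275 + -0.1700i → escape time 9
(row=1, col=4): c = 0.2400 + -0.1700i → escape time 9
(row=2, col=0): c = -1.6300 + -0.3000i → escape time 4
(row=2, col=1): c = -1.1625 + -0.3000i → escape time 9
(row=2, col=2): c = -0.6950 + -0.3000i → escape time 9
(row=2, col=3): c = -0.2275 + -0.3000i → escape time 9
(row=2, col=4): c = 0.2400 + -0.3000i → escape time 9
(row=3, col=0): c = -1.6300 + -0.4300i → escape time 3
(row=3, col=1): c = -1.1625 + -0.4300i → escape time 6
(row=3, col=2): c = -0.6950 + -0.4300i → escape time 9
(row=3, col=3): c = -0.2275 + -0.4300i → escape time 9
(row=3, col=4): c = 0.2400 + -0.4300i → escape time 9
(row=4, col=0): c = -1.6300 + -0.5600i → escape time 3
(row=4, col=1): c = -1.1625 + -0.5600i → escape time 4
(row=4, col=2): c = -0.6950 + -0.5600i → escape time 6
(row=4, col=3): c = -0.2275 + -0.5600i → escape time 9
(row=4, col=4): c = 0.2400 + -0.5600i → escape time 9
(row=5, col=0): c = -1.6300 + -0.6900i → escape time 3
(row=5, col=1): c = -1.1625 + -0.6900i → escape time 3
(row=5, col=2): c = -0.6950 + -0.6900i → escape time 5
(row=5, col=3): c = -0.2275 + -0.6900i → escape time 9
(row=5, col=4): c = 0.2400 + -0.6900i → escape time 6

Answer: 89999
59999
49999
36999
34699
33596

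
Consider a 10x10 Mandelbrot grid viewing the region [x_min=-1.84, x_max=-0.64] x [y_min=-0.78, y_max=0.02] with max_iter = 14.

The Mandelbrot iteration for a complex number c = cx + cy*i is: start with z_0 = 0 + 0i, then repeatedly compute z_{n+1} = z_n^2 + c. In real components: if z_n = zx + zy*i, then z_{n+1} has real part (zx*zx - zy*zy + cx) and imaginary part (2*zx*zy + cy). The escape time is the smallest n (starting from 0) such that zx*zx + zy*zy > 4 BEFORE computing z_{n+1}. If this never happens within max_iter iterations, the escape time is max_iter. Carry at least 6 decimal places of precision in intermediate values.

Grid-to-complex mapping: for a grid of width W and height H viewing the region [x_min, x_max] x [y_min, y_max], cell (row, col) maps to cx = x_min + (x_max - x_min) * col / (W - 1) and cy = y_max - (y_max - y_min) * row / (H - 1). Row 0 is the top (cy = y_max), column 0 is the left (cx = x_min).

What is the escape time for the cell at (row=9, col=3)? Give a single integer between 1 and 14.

Answer: 3

Derivation:
z_0 = 0 + 0i, c = -1.4400 + -0.7800i
Iter 1: z = -1.4400 + -0.7800i, |z|^2 = 2.6820
Iter 2: z = 0.0252 + 1.4664i, |z|^2 = 2.1510
Iter 3: z = -3.5897 + -0.7061i, |z|^2 = 13.3845
Escaped at iteration 3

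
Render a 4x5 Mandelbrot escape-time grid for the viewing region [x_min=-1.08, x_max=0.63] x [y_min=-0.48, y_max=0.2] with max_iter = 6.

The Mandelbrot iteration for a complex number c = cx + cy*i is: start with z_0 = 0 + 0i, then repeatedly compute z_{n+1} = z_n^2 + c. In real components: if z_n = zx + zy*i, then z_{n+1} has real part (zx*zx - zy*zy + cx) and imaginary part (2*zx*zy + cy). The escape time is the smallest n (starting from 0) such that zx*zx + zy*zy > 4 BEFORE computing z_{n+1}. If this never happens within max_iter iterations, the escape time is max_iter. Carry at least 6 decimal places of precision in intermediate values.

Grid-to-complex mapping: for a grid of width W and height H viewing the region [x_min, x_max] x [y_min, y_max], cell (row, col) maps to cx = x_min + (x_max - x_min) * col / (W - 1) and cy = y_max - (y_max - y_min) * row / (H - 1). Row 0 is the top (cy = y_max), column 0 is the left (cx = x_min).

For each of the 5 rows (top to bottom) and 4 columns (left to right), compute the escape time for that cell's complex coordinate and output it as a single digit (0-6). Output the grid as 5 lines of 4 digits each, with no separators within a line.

(row=0, col=0): c = -1.0800 + 0.2000i → escape time 6
(row=0, col=1): c = -0.5100 + 0.2000i → escape time 6
(row=0, col=2): c = 0.0600 + 0.2000i → escape time 6
(row=0, col=3): c = 0.6300 + 0.2000i → escape time 4
(row=1, col=0): c = -1.0800 + 0.0300i → escape time 6
(row=1, col=1): c = -0.5100 + 0.0300i → escape time 6
(row=1, col=2): c = 0.0600 + 0.0300i → escape time 6
(row=1, col=3): c = 0.6300 + 0.0300i → escape time 4
(row=2, col=0): c = -1.0800 + -0.1400i → escape time 6
(row=2, col=1): c = -0.5100 + -0.1400i → escape time 6
(row=2, col=2): c = 0.0600 + -0.1400i → escape time 6
(row=2, col=3): c = 0.6300 + -0.1400i → escape time 4
(row=3, col=0): c = -1.0800 + -0.3100i → escape time 6
(row=3, col=1): c = -0.5100 + -0.3100i → escape time 6
(row=3, col=2): c = 0.0600 + -0.3100i → escape time 6
(row=3, col=3): c = 0.6300 + -0.3100i → escape time 4
(row=4, col=0): c = -1.0800 + -0.4800i → escape time 5
(row=4, col=1): c = -0.5100 + -0.4800i → escape time 6
(row=4, col=2): c = 0.0600 + -0.4800i → escape time 6
(row=4, col=3): c = 0.6300 + -0.4800i → escape time 3

Answer: 6664
6664
6664
6664
5663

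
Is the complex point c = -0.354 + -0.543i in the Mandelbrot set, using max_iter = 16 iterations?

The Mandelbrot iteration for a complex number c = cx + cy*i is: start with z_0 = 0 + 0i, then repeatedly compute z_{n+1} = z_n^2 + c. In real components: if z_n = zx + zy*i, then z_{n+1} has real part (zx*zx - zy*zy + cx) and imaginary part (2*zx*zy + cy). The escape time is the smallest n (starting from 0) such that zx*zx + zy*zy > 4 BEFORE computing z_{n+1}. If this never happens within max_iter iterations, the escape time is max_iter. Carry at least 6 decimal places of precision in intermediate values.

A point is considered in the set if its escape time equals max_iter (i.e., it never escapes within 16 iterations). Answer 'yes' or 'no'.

z_0 = 0 + 0i, c = -0.3540 + -0.5430i
Iter 1: z = -0.3540 + -0.5430i, |z|^2 = 0.4202
Iter 2: z = -0.5235 + -0.1586i, |z|^2 = 0.2992
Iter 3: z = -0.1051 + -0.3770i, |z|^2 = 0.1532
Iter 4: z = -0.4851 + -0.4638i, |z|^2 = 0.4504
Iter 5: z = -0.3338 + -0.0930i, |z|^2 = 0.1201
Iter 6: z = -0.2512 + -0.4809i, |z|^2 = 0.2944
Iter 7: z = -0.5221 + -0.3014i, |z|^2 = 0.3634
Iter 8: z = -0.1722 + -0.2283i, |z|^2 = 0.0818
Iter 9: z = -0.3765 + -0.4644i, |z|^2 = 0.3574
Iter 10: z = -0.4279 + -0.1934i, |z|^2 = 0.2205
Iter 11: z = -0.2083 + -0.3775i, |z|^2 = 0.1859
Iter 12: z = -0.4531 + -0.3857i, |z|^2 = 0.3541
Iter 13: z = -0.2975 + -0.1934i, |z|^2 = 0.1259
Iter 14: z = -0.3029 + -0.4279i, |z|^2 = 0.2749
Iter 15: z = -0.4454 + -0.2837i, |z|^2 = 0.2789
Did not escape in 16 iterations → in set

Answer: yes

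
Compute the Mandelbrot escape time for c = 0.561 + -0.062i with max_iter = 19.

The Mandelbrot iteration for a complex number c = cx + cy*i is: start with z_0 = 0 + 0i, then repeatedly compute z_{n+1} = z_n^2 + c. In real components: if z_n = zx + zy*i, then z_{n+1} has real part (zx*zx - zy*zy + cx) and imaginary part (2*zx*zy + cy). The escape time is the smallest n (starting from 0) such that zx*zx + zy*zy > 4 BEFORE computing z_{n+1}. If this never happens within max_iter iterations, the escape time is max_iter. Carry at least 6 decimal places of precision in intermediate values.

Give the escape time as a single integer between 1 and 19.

Answer: 4

Derivation:
z_0 = 0 + 0i, c = 0.5610 + -0.0620i
Iter 1: z = 0.5610 + -0.0620i, |z|^2 = 0.3186
Iter 2: z = 0.8719 + -0.1316i, |z|^2 = 0.7775
Iter 3: z = 1.3039 + -0.2914i, |z|^2 = 1.7850
Iter 4: z = 2.1761 + -0.8219i, |z|^2 = 5.4111
Escaped at iteration 4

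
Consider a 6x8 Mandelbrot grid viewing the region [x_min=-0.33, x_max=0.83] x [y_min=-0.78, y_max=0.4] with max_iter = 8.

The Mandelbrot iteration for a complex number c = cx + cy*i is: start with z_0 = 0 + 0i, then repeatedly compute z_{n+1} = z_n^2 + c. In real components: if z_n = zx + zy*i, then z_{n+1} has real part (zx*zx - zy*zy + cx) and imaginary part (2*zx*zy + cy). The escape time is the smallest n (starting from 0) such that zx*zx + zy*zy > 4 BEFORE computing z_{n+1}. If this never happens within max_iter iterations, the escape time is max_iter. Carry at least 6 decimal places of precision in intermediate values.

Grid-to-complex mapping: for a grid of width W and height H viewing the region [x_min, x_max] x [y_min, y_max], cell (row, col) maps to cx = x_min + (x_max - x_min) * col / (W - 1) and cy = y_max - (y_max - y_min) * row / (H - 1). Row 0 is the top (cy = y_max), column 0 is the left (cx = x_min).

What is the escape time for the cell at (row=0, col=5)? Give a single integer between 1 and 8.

z_0 = 0 + 0i, c = 0.8300 + 0.4000i
Iter 1: z = 0.8300 + 0.4000i, |z|^2 = 0.8489
Iter 2: z = 1.3589 + 1.0640i, |z|^2 = 2.9787
Iter 3: z = 1.5445 + 3.2917i, |z|^2 = 13.2211
Escaped at iteration 3

Answer: 3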